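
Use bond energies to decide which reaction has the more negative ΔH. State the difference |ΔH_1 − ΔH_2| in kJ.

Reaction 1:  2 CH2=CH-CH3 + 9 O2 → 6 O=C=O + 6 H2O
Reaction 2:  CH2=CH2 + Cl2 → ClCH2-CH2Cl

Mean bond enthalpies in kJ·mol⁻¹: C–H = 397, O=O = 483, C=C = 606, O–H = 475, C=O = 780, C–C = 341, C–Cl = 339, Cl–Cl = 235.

Reaction 1:
  Bonds broken (reactants):
    C–C: 2 × 341 = 682
    C–H: 12 × 397 = 4764
    C=C: 2 × 606 = 1212
    O=O: 9 × 483 = 4347
    Σ(broken) = 11005 kJ
  Bonds formed (products):
    C=O: 12 × 780 = 9360
    O–H: 12 × 475 = 5700
    Σ(formed) = 15060 kJ
  ΔH_1 = 11005 − 15060 = −4055 kJ
Reaction 2:
  Bonds broken (reactants):
    C–H: 4 × 397 = 1588
    C=C: 1 × 606 = 606
    Cl–Cl: 1 × 235 = 235
    Σ(broken) = 2429 kJ
  Bonds formed (products):
    C–C: 1 × 341 = 341
    C–Cl: 2 × 339 = 678
    C–H: 4 × 397 = 1588
    Σ(formed) = 2607 kJ
  ΔH_2 = 2429 − 2607 = −178 kJ
ΔH_1 − ΔH_2 = −3877 kJ, so reaction 1 has the more negative ΔH; |ΔH_1 − ΔH_2| = 3877 kJ.

Reaction 1, by 3877 kJ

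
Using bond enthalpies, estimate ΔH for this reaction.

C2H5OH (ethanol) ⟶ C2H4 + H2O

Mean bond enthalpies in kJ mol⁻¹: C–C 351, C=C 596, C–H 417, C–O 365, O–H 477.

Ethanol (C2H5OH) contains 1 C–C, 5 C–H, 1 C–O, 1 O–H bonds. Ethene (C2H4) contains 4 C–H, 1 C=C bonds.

ΔH ≈ +60 kJ

Bonds broken (reactants):
  C–C: 1 × 351 = 351
  C–H: 5 × 417 = 2085
  C–O: 1 × 365 = 365
  O–H: 1 × 477 = 477
  Σ(broken) = 3278 kJ
Bonds formed (products):
  C–H: 4 × 417 = 1668
  C=C: 1 × 596 = 596
  O–H: 2 × 477 = 954
  Σ(formed) = 3218 kJ
ΔH = Σ(broken) − Σ(formed) = 3278 − 3218 = +60 kJ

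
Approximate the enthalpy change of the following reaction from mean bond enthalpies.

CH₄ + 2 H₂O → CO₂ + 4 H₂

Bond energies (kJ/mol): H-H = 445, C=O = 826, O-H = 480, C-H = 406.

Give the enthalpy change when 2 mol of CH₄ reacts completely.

ΔH = +224 kJ

Bonds broken (reactants):
  C-H: 4 × 406 = 1624
  O-H: 4 × 480 = 1920
  Σ(broken) = 3544 kJ
Bonds formed (products):
  C=O: 2 × 826 = 1652
  H-H: 4 × 445 = 1780
  Σ(formed) = 3432 kJ
ΔH = Σ(broken) − Σ(formed) = 3544 − 3432 = +112 kJ
For 2× the reaction as written: 2 × (+112) = +224 kJ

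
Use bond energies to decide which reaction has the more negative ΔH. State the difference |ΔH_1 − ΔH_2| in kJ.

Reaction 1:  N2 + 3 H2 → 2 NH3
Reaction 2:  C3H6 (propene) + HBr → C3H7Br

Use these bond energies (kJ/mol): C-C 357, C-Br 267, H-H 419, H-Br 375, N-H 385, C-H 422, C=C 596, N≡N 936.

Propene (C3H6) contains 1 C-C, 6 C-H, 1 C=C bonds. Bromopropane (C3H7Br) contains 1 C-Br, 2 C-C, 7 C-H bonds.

Reaction 1:
  Bonds broken (reactants):
    H-H: 3 × 419 = 1257
    N≡N: 1 × 936 = 936
    Σ(broken) = 2193 kJ
  Bonds formed (products):
    N-H: 6 × 385 = 2310
    Σ(formed) = 2310 kJ
  ΔH_1 = 2193 − 2310 = −117 kJ
Reaction 2:
  Bonds broken (reactants):
    C-C: 1 × 357 = 357
    C-H: 6 × 422 = 2532
    C=C: 1 × 596 = 596
    H-Br: 1 × 375 = 375
    Σ(broken) = 3860 kJ
  Bonds formed (products):
    C-Br: 1 × 267 = 267
    C-C: 2 × 357 = 714
    C-H: 7 × 422 = 2954
    Σ(formed) = 3935 kJ
  ΔH_2 = 3860 − 3935 = −75 kJ
ΔH_1 − ΔH_2 = −42 kJ, so reaction 1 has the more negative ΔH; |ΔH_1 − ΔH_2| = 42 kJ.

Reaction 1, by 42 kJ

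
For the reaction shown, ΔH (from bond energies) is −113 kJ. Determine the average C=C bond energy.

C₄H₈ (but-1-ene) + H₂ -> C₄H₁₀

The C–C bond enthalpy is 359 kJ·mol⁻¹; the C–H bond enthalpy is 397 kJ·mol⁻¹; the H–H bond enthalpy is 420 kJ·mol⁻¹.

D(C=C) ≈ 620 kJ/mol

Let D be the C=C bond energy.
Σ(broken) = 2×359 + 8×397 + 1×D + 1×420 = 4314 + D
Σ(formed) = 3×359 + 10×397 = 5047
ΔH = Σ(broken) − Σ(formed) = (4314 + D) − (5047) = −733 + D
Setting this equal to −113 kJ gives D = 620 kJ/mol.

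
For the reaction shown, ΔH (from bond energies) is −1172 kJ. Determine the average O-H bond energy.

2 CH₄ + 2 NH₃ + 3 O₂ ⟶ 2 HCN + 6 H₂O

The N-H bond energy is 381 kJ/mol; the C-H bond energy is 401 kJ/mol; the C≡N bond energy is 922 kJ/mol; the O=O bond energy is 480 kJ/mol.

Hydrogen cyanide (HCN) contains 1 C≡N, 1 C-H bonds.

D(O-H) ≈ 455 kJ/mol

Let D be the O-H bond energy.
Σ(broken) = 8×401 + 6×381 + 3×480 = 6934
Σ(formed) = 2×922 + 2×401 + 12×D = 2646 + 12D
ΔH = Σ(broken) − Σ(formed) = (6934) − (2646 + 12D) = +4288 − 12D
Setting this equal to −1172 kJ gives 12D = 5460, so D = 455 kJ/mol.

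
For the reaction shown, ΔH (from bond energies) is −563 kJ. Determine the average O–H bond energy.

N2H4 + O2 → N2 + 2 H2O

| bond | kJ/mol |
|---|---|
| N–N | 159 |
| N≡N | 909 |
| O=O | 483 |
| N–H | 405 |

Let D be the O–H bond energy.
Σ(broken) = 4×405 + 1×159 + 1×483 = 2262
Σ(formed) = 1×909 + 4×D = 909 + 4D
ΔH = Σ(broken) − Σ(formed) = (2262) − (909 + 4D) = +1353 − 4D
Setting this equal to −563 kJ gives 4D = 1916, so D = 479 kJ/mol.

D(O–H) ≈ 479 kJ/mol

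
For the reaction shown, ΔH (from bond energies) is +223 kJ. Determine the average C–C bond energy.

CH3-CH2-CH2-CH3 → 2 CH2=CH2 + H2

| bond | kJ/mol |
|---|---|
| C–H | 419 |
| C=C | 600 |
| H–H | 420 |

Let D be the C–C bond energy.
Σ(broken) = 3×D + 10×419 = 4190 + 3D
Σ(formed) = 8×419 + 2×600 + 1×420 = 4972
ΔH = Σ(broken) − Σ(formed) = (4190 + 3D) − (4972) = −782 + 3D
Setting this equal to +223 kJ gives 3D = 1005, so D = 335 kJ/mol.

D(C–C) ≈ 335 kJ/mol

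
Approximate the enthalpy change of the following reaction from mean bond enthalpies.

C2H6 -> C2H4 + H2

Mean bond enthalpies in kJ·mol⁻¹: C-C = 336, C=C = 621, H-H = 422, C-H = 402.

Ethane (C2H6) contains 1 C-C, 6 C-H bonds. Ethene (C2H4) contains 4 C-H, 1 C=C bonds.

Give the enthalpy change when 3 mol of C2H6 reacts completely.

ΔH = +291 kJ

Bonds broken (reactants):
  C-C: 1 × 336 = 336
  C-H: 6 × 402 = 2412
  Σ(broken) = 2748 kJ
Bonds formed (products):
  C-H: 4 × 402 = 1608
  C=C: 1 × 621 = 621
  H-H: 1 × 422 = 422
  Σ(formed) = 2651 kJ
ΔH = Σ(broken) − Σ(formed) = 2748 − 2651 = +97 kJ
For 3× the reaction as written: 3 × (+97) = +291 kJ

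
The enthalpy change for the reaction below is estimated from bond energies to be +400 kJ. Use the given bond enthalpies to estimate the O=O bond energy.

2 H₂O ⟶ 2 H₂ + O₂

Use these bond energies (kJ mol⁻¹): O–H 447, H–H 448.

Let D be the O=O bond energy.
Σ(broken) = 4×447 = 1788
Σ(formed) = 2×448 + 1×D = 896 + D
ΔH = Σ(broken) − Σ(formed) = (1788) − (896 + D) = +892 − D
Setting this equal to +400 kJ gives D = 492 kJ/mol.

D(O=O) ≈ 492 kJ/mol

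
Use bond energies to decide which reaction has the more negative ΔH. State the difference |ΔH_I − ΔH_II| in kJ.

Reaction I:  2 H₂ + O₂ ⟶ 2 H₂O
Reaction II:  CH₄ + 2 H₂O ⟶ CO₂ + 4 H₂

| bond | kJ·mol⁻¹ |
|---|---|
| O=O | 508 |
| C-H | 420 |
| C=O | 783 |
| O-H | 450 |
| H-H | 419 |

Reaction I:
  Bonds broken (reactants):
    H-H: 2 × 419 = 838
    O=O: 1 × 508 = 508
    Σ(broken) = 1346 kJ
  Bonds formed (products):
    O-H: 4 × 450 = 1800
    Σ(formed) = 1800 kJ
  ΔH_I = 1346 − 1800 = −454 kJ
Reaction II:
  Bonds broken (reactants):
    C-H: 4 × 420 = 1680
    O-H: 4 × 450 = 1800
    Σ(broken) = 3480 kJ
  Bonds formed (products):
    C=O: 2 × 783 = 1566
    H-H: 4 × 419 = 1676
    Σ(formed) = 3242 kJ
  ΔH_II = 3480 − 3242 = +238 kJ
ΔH_I − ΔH_II = −692 kJ, so reaction I has the more negative ΔH; |ΔH_I − ΔH_II| = 692 kJ.

Reaction I, by 692 kJ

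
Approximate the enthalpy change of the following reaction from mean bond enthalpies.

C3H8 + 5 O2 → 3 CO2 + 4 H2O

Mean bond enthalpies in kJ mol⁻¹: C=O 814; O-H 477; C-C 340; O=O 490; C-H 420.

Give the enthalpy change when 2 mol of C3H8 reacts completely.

Bonds broken (reactants):
  C-C: 2 × 340 = 680
  C-H: 8 × 420 = 3360
  O=O: 5 × 490 = 2450
  Σ(broken) = 6490 kJ
Bonds formed (products):
  C=O: 6 × 814 = 4884
  O-H: 8 × 477 = 3816
  Σ(formed) = 8700 kJ
ΔH = Σ(broken) − Σ(formed) = 6490 − 8700 = −2210 kJ
For 2× the reaction as written: 2 × (−2210) = −4420 kJ

ΔH = −4420 kJ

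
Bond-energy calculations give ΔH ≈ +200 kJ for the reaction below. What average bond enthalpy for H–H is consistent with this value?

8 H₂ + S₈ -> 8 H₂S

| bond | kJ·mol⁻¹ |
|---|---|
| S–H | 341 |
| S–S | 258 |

Let D be the H–H bond energy.
Σ(broken) = 8×D + 8×258 = 2064 + 8D
Σ(formed) = 16×341 = 5456
ΔH = Σ(broken) − Σ(formed) = (2064 + 8D) − (5456) = −3392 + 8D
Setting this equal to +200 kJ gives 8D = 3592, so D = 449 kJ/mol.

D(H–H) ≈ 449 kJ/mol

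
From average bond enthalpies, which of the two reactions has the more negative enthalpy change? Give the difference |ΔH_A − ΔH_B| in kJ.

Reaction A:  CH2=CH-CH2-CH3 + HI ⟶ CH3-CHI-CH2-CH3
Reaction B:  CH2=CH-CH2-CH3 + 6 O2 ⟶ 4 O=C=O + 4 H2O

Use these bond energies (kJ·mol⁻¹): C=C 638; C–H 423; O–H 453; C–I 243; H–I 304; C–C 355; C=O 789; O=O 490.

Reaction A:
  Bonds broken (reactants):
    C–C: 2 × 355 = 710
    C–H: 8 × 423 = 3384
    C=C: 1 × 638 = 638
    H–I: 1 × 304 = 304
    Σ(broken) = 5036 kJ
  Bonds formed (products):
    C–C: 3 × 355 = 1065
    C–H: 9 × 423 = 3807
    C–I: 1 × 243 = 243
    Σ(formed) = 5115 kJ
  ΔH_A = 5036 − 5115 = −79 kJ
Reaction B:
  Bonds broken (reactants):
    C–C: 2 × 355 = 710
    C–H: 8 × 423 = 3384
    C=C: 1 × 638 = 638
    O=O: 6 × 490 = 2940
    Σ(broken) = 7672 kJ
  Bonds formed (products):
    C=O: 8 × 789 = 6312
    O–H: 8 × 453 = 3624
    Σ(formed) = 9936 kJ
  ΔH_B = 7672 − 9936 = −2264 kJ
ΔH_A − ΔH_B = +2185 kJ, so reaction B has the more negative ΔH; |ΔH_A − ΔH_B| = 2185 kJ.

Reaction B, by 2185 kJ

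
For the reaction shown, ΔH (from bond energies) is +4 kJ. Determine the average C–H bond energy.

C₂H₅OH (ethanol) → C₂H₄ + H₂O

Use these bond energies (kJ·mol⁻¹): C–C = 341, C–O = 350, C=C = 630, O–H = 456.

Let D be the C–H bond energy.
Σ(broken) = 1×341 + 5×D + 1×350 + 1×456 = 1147 + 5D
Σ(formed) = 4×D + 1×630 + 2×456 = 1542 + 4D
ΔH = Σ(broken) − Σ(formed) = (1147 + 5D) − (1542 + 4D) = −395 + D
Setting this equal to +4 kJ gives D = 399 kJ/mol.

D(C–H) ≈ 399 kJ/mol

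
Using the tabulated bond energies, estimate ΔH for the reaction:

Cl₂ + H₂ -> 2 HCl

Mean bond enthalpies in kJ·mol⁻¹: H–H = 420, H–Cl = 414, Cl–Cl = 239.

ΔH ≈ −169 kJ

Bonds broken (reactants):
  Cl–Cl: 1 × 239 = 239
  H–H: 1 × 420 = 420
  Σ(broken) = 659 kJ
Bonds formed (products):
  H–Cl: 2 × 414 = 828
  Σ(formed) = 828 kJ
ΔH = Σ(broken) − Σ(formed) = 659 − 828 = −169 kJ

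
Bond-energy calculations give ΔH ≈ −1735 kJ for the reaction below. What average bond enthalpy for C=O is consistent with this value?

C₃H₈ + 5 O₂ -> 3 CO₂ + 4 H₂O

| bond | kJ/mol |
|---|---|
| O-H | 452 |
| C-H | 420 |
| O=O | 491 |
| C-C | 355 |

D(C=O) ≈ 774 kJ/mol

Let D be the C=O bond energy.
Σ(broken) = 2×355 + 8×420 + 5×491 = 6525
Σ(formed) = 6×D + 8×452 = 3616 + 6D
ΔH = Σ(broken) − Σ(formed) = (6525) − (3616 + 6D) = +2909 − 6D
Setting this equal to −1735 kJ gives 6D = 4644, so D = 774 kJ/mol.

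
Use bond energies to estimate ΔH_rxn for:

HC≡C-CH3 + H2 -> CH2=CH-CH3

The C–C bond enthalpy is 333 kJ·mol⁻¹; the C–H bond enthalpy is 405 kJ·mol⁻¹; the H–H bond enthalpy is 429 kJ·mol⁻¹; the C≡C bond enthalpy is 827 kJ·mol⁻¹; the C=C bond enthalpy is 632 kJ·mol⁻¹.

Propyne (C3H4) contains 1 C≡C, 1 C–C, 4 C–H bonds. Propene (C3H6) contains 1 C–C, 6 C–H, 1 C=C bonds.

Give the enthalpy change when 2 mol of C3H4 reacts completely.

ΔH = −372 kJ

Bonds broken (reactants):
  C≡C: 1 × 827 = 827
  C–C: 1 × 333 = 333
  C–H: 4 × 405 = 1620
  H–H: 1 × 429 = 429
  Σ(broken) = 3209 kJ
Bonds formed (products):
  C–C: 1 × 333 = 333
  C–H: 6 × 405 = 2430
  C=C: 1 × 632 = 632
  Σ(formed) = 3395 kJ
ΔH = Σ(broken) − Σ(formed) = 3209 − 3395 = −186 kJ
For 2× the reaction as written: 2 × (−186) = −372 kJ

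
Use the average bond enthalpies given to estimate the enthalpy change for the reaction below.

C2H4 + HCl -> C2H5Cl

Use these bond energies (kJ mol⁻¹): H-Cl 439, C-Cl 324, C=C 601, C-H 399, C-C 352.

ΔH ≈ −35 kJ

Bonds broken (reactants):
  C-H: 4 × 399 = 1596
  C=C: 1 × 601 = 601
  H-Cl: 1 × 439 = 439
  Σ(broken) = 2636 kJ
Bonds formed (products):
  C-C: 1 × 352 = 352
  C-Cl: 1 × 324 = 324
  C-H: 5 × 399 = 1995
  Σ(formed) = 2671 kJ
ΔH = Σ(broken) − Σ(formed) = 2636 − 2671 = −35 kJ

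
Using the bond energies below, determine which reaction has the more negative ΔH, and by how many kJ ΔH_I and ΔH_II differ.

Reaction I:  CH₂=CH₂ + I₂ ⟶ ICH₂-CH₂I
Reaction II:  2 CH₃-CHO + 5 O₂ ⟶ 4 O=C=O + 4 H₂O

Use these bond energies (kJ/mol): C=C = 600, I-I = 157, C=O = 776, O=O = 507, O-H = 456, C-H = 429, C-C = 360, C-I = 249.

Reaction I:
  Bonds broken (reactants):
    C-H: 4 × 429 = 1716
    C=C: 1 × 600 = 600
    I-I: 1 × 157 = 157
    Σ(broken) = 2473 kJ
  Bonds formed (products):
    C-C: 1 × 360 = 360
    C-H: 4 × 429 = 1716
    C-I: 2 × 249 = 498
    Σ(formed) = 2574 kJ
  ΔH_I = 2473 − 2574 = −101 kJ
Reaction II:
  Bonds broken (reactants):
    C-C: 2 × 360 = 720
    C-H: 8 × 429 = 3432
    C=O: 2 × 776 = 1552
    O=O: 5 × 507 = 2535
    Σ(broken) = 8239 kJ
  Bonds formed (products):
    C=O: 8 × 776 = 6208
    O-H: 8 × 456 = 3648
    Σ(formed) = 9856 kJ
  ΔH_II = 8239 − 9856 = −1617 kJ
ΔH_I − ΔH_II = +1516 kJ, so reaction II has the more negative ΔH; |ΔH_I − ΔH_II| = 1516 kJ.

Reaction II, by 1516 kJ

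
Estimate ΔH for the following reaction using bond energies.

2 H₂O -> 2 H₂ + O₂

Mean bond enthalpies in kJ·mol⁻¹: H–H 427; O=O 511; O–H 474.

ΔH ≈ +531 kJ

Bonds broken (reactants):
  O–H: 4 × 474 = 1896
  Σ(broken) = 1896 kJ
Bonds formed (products):
  H–H: 2 × 427 = 854
  O=O: 1 × 511 = 511
  Σ(formed) = 1365 kJ
ΔH = Σ(broken) − Σ(formed) = 1896 − 1365 = +531 kJ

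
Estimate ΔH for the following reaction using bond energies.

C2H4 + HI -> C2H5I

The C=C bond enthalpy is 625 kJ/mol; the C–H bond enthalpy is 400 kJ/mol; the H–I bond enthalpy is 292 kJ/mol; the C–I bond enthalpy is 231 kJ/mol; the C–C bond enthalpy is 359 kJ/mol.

Bonds broken (reactants):
  C–H: 4 × 400 = 1600
  C=C: 1 × 625 = 625
  H–I: 1 × 292 = 292
  Σ(broken) = 2517 kJ
Bonds formed (products):
  C–C: 1 × 359 = 359
  C–H: 5 × 400 = 2000
  C–I: 1 × 231 = 231
  Σ(formed) = 2590 kJ
ΔH = Σ(broken) − Σ(formed) = 2517 − 2590 = −73 kJ

ΔH ≈ −73 kJ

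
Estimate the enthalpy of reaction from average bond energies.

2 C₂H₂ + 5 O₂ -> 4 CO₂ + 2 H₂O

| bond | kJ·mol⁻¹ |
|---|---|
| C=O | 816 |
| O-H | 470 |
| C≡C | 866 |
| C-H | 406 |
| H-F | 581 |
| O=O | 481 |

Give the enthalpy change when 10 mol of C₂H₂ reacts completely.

Bonds broken (reactants):
  C≡C: 2 × 866 = 1732
  C-H: 4 × 406 = 1624
  O=O: 5 × 481 = 2405
  Σ(broken) = 5761 kJ
Bonds formed (products):
  C=O: 8 × 816 = 6528
  O-H: 4 × 470 = 1880
  Σ(formed) = 8408 kJ
ΔH = Σ(broken) − Σ(formed) = 5761 − 8408 = −2647 kJ
For 5× the reaction as written: 5 × (−2647) = −13235 kJ

ΔH = −13235 kJ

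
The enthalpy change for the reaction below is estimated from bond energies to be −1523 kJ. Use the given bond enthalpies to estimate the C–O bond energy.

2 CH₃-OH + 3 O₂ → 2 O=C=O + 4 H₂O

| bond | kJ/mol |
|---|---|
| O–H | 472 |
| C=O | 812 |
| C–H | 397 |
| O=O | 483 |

Let D be the C–O bond energy.
Σ(broken) = 6×397 + 2×D + 2×472 + 3×483 = 4775 + 2D
Σ(formed) = 4×812 + 8×472 = 7024
ΔH = Σ(broken) − Σ(formed) = (4775 + 2D) − (7024) = −2249 + 2D
Setting this equal to −1523 kJ gives 2D = 726, so D = 363 kJ/mol.

D(C–O) ≈ 363 kJ/mol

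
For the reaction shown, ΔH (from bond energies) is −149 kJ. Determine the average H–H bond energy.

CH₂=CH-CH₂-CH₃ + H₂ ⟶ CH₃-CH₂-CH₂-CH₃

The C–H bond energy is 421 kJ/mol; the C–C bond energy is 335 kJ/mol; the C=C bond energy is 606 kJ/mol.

Let D be the H–H bond energy.
Σ(broken) = 2×335 + 8×421 + 1×606 + 1×D = 4644 + D
Σ(formed) = 3×335 + 10×421 = 5215
ΔH = Σ(broken) − Σ(formed) = (4644 + D) − (5215) = −571 + D
Setting this equal to −149 kJ gives D = 422 kJ/mol.

D(H–H) ≈ 422 kJ/mol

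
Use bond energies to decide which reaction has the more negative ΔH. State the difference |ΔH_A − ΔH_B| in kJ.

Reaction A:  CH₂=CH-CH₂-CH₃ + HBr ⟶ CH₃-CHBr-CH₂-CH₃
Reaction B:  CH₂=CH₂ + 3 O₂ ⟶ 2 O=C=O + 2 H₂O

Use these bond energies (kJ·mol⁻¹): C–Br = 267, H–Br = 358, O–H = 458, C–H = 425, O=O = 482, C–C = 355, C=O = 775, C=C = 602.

Reaction B, by 1097 kJ

Reaction A:
  Bonds broken (reactants):
    C–C: 2 × 355 = 710
    C–H: 8 × 425 = 3400
    C=C: 1 × 602 = 602
    H–Br: 1 × 358 = 358
    Σ(broken) = 5070 kJ
  Bonds formed (products):
    C–Br: 1 × 267 = 267
    C–C: 3 × 355 = 1065
    C–H: 9 × 425 = 3825
    Σ(formed) = 5157 kJ
  ΔH_A = 5070 − 5157 = −87 kJ
Reaction B:
  Bonds broken (reactants):
    C–H: 4 × 425 = 1700
    C=C: 1 × 602 = 602
    O=O: 3 × 482 = 1446
    Σ(broken) = 3748 kJ
  Bonds formed (products):
    C=O: 4 × 775 = 3100
    O–H: 4 × 458 = 1832
    Σ(formed) = 4932 kJ
  ΔH_B = 3748 − 4932 = −1184 kJ
ΔH_A − ΔH_B = +1097 kJ, so reaction B has the more negative ΔH; |ΔH_A − ΔH_B| = 1097 kJ.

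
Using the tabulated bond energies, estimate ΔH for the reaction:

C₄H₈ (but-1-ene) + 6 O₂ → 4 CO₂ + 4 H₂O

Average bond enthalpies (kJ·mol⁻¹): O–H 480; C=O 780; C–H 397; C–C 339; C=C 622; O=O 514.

ΔH ≈ −2520 kJ

Bonds broken (reactants):
  C–C: 2 × 339 = 678
  C–H: 8 × 397 = 3176
  C=C: 1 × 622 = 622
  O=O: 6 × 514 = 3084
  Σ(broken) = 7560 kJ
Bonds formed (products):
  C=O: 8 × 780 = 6240
  O–H: 8 × 480 = 3840
  Σ(formed) = 10080 kJ
ΔH = Σ(broken) − Σ(formed) = 7560 − 10080 = −2520 kJ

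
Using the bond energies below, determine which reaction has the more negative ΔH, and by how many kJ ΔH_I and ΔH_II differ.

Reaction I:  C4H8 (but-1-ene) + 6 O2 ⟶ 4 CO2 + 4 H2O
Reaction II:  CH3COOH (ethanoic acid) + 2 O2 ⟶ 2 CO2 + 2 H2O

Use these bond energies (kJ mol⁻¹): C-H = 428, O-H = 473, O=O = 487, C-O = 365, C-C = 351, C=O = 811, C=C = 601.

Reaction I, by 1745 kJ

Reaction I:
  Bonds broken (reactants):
    C-C: 2 × 351 = 702
    C-H: 8 × 428 = 3424
    C=C: 1 × 601 = 601
    O=O: 6 × 487 = 2922
    Σ(broken) = 7649 kJ
  Bonds formed (products):
    C=O: 8 × 811 = 6488
    O-H: 8 × 473 = 3784
    Σ(formed) = 10272 kJ
  ΔH_I = 7649 − 10272 = −2623 kJ
Reaction II:
  Bonds broken (reactants):
    C-C: 1 × 351 = 351
    C-H: 3 × 428 = 1284
    C-O: 1 × 365 = 365
    C=O: 1 × 811 = 811
    O-H: 1 × 473 = 473
    O=O: 2 × 487 = 974
    Σ(broken) = 4258 kJ
  Bonds formed (products):
    C=O: 4 × 811 = 3244
    O-H: 4 × 473 = 1892
    Σ(formed) = 5136 kJ
  ΔH_II = 4258 − 5136 = −878 kJ
ΔH_I − ΔH_II = −1745 kJ, so reaction I has the more negative ΔH; |ΔH_I − ΔH_II| = 1745 kJ.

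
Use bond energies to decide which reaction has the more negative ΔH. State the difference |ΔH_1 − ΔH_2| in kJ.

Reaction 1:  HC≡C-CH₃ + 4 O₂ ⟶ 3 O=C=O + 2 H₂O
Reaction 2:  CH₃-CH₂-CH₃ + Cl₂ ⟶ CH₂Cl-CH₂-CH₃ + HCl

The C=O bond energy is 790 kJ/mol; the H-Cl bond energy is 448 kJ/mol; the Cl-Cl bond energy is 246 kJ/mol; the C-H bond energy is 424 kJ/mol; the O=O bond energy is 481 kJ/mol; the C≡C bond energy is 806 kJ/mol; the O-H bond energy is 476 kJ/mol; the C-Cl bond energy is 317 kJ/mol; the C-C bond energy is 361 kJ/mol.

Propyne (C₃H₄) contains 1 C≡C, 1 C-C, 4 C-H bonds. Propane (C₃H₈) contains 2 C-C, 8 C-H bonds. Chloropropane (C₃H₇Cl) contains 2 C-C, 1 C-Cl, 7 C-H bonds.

Reaction 1, by 1762 kJ

Reaction 1:
  Bonds broken (reactants):
    C≡C: 1 × 806 = 806
    C-C: 1 × 361 = 361
    C-H: 4 × 424 = 1696
    O=O: 4 × 481 = 1924
    Σ(broken) = 4787 kJ
  Bonds formed (products):
    C=O: 6 × 790 = 4740
    O-H: 4 × 476 = 1904
    Σ(formed) = 6644 kJ
  ΔH_1 = 4787 − 6644 = −1857 kJ
Reaction 2:
  Bonds broken (reactants):
    C-C: 2 × 361 = 722
    C-H: 8 × 424 = 3392
    Cl-Cl: 1 × 246 = 246
    Σ(broken) = 4360 kJ
  Bonds formed (products):
    C-C: 2 × 361 = 722
    C-Cl: 1 × 317 = 317
    C-H: 7 × 424 = 2968
    H-Cl: 1 × 448 = 448
    Σ(formed) = 4455 kJ
  ΔH_2 = 4360 − 4455 = −95 kJ
ΔH_1 − ΔH_2 = −1762 kJ, so reaction 1 has the more negative ΔH; |ΔH_1 − ΔH_2| = 1762 kJ.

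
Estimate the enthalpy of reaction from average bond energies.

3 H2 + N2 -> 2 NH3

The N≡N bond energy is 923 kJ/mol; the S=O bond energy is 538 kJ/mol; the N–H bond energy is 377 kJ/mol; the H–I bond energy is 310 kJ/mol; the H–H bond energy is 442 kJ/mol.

Bonds broken (reactants):
  H–H: 3 × 442 = 1326
  N≡N: 1 × 923 = 923
  Σ(broken) = 2249 kJ
Bonds formed (products):
  N–H: 6 × 377 = 2262
  Σ(formed) = 2262 kJ
ΔH = Σ(broken) − Σ(formed) = 2249 − 2262 = −13 kJ

ΔH ≈ −13 kJ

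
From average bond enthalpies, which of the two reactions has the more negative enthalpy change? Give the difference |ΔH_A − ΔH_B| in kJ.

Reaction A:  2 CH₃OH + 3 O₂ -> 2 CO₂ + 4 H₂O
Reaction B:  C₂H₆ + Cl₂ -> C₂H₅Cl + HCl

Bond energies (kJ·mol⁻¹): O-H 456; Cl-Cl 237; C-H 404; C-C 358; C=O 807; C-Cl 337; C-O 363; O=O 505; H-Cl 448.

Reaction A:
  Bonds broken (reactants):
    C-H: 6 × 404 = 2424
    C-O: 2 × 363 = 726
    O-H: 2 × 456 = 912
    O=O: 3 × 505 = 1515
    Σ(broken) = 5577 kJ
  Bonds formed (products):
    C=O: 4 × 807 = 3228
    O-H: 8 × 456 = 3648
    Σ(formed) = 6876 kJ
  ΔH_A = 5577 − 6876 = −1299 kJ
Reaction B:
  Bonds broken (reactants):
    C-C: 1 × 358 = 358
    C-H: 6 × 404 = 2424
    Cl-Cl: 1 × 237 = 237
    Σ(broken) = 3019 kJ
  Bonds formed (products):
    C-C: 1 × 358 = 358
    C-Cl: 1 × 337 = 337
    C-H: 5 × 404 = 2020
    H-Cl: 1 × 448 = 448
    Σ(formed) = 3163 kJ
  ΔH_B = 3019 − 3163 = −144 kJ
ΔH_A − ΔH_B = −1155 kJ, so reaction A has the more negative ΔH; |ΔH_A − ΔH_B| = 1155 kJ.

Reaction A, by 1155 kJ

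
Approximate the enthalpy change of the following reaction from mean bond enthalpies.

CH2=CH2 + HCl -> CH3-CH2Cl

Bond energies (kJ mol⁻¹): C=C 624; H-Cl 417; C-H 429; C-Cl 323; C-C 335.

ΔH ≈ −46 kJ

Bonds broken (reactants):
  C-H: 4 × 429 = 1716
  C=C: 1 × 624 = 624
  H-Cl: 1 × 417 = 417
  Σ(broken) = 2757 kJ
Bonds formed (products):
  C-C: 1 × 335 = 335
  C-Cl: 1 × 323 = 323
  C-H: 5 × 429 = 2145
  Σ(formed) = 2803 kJ
ΔH = Σ(broken) − Σ(formed) = 2757 − 2803 = −46 kJ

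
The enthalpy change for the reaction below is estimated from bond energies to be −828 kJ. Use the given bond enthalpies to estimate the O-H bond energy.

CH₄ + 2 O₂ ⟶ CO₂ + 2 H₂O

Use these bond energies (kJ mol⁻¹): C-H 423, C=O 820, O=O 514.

Let D be the O-H bond energy.
Σ(broken) = 4×423 + 2×514 = 2720
Σ(formed) = 2×820 + 4×D = 1640 + 4D
ΔH = Σ(broken) − Σ(formed) = (2720) − (1640 + 4D) = +1080 − 4D
Setting this equal to −828 kJ gives 4D = 1908, so D = 477 kJ/mol.

D(O-H) ≈ 477 kJ/mol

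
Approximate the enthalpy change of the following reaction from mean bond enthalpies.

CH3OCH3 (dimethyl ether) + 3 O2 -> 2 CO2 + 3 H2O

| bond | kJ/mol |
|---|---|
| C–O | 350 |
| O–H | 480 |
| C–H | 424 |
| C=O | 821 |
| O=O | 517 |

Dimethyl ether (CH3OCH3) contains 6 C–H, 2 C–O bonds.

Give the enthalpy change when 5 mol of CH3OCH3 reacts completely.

Bonds broken (reactants):
  C–H: 6 × 424 = 2544
  C–O: 2 × 350 = 700
  O=O: 3 × 517 = 1551
  Σ(broken) = 4795 kJ
Bonds formed (products):
  C=O: 4 × 821 = 3284
  O–H: 6 × 480 = 2880
  Σ(formed) = 6164 kJ
ΔH = Σ(broken) − Σ(formed) = 4795 − 6164 = −1369 kJ
For 5× the reaction as written: 5 × (−1369) = −6845 kJ

ΔH = −6845 kJ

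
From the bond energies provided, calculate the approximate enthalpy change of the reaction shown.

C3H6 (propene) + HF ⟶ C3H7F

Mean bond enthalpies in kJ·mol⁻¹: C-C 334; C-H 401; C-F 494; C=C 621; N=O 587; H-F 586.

Bonds broken (reactants):
  C-C: 1 × 334 = 334
  C-H: 6 × 401 = 2406
  C=C: 1 × 621 = 621
  H-F: 1 × 586 = 586
  Σ(broken) = 3947 kJ
Bonds formed (products):
  C-C: 2 × 334 = 668
  C-F: 1 × 494 = 494
  C-H: 7 × 401 = 2807
  Σ(formed) = 3969 kJ
ΔH = Σ(broken) − Σ(formed) = 3947 − 3969 = −22 kJ

ΔH ≈ −22 kJ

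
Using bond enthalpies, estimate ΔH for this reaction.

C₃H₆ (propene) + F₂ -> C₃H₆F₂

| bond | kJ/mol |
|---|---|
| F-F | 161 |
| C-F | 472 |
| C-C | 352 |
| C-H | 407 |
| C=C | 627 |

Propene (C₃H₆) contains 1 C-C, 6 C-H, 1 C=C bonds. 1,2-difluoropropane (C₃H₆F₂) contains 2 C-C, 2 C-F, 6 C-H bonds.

Bonds broken (reactants):
  C-C: 1 × 352 = 352
  C-H: 6 × 407 = 2442
  C=C: 1 × 627 = 627
  F-F: 1 × 161 = 161
  Σ(broken) = 3582 kJ
Bonds formed (products):
  C-C: 2 × 352 = 704
  C-F: 2 × 472 = 944
  C-H: 6 × 407 = 2442
  Σ(formed) = 4090 kJ
ΔH = Σ(broken) − Σ(formed) = 3582 − 4090 = −508 kJ

ΔH ≈ −508 kJ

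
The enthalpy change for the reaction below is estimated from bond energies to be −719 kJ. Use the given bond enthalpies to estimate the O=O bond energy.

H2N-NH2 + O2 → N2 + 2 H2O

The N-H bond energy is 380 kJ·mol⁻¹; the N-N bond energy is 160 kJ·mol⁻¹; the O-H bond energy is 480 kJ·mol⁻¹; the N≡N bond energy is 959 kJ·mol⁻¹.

Let D be the O=O bond energy.
Σ(broken) = 4×380 + 1×160 + 1×D = 1680 + D
Σ(formed) = 1×959 + 4×480 = 2879
ΔH = Σ(broken) − Σ(formed) = (1680 + D) − (2879) = −1199 + D
Setting this equal to −719 kJ gives D = 480 kJ/mol.

D(O=O) ≈ 480 kJ/mol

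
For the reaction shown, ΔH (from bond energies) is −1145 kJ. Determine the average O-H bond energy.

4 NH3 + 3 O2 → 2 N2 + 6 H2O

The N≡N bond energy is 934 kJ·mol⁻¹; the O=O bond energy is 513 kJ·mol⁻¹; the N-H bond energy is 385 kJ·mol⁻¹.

Let D be the O-H bond energy.
Σ(broken) = 12×385 + 3×513 = 6159
Σ(formed) = 2×934 + 12×D = 1868 + 12D
ΔH = Σ(broken) − Σ(formed) = (6159) − (1868 + 12D) = +4291 − 12D
Setting this equal to −1145 kJ gives 12D = 5436, so D = 453 kJ/mol.

D(O-H) ≈ 453 kJ/mol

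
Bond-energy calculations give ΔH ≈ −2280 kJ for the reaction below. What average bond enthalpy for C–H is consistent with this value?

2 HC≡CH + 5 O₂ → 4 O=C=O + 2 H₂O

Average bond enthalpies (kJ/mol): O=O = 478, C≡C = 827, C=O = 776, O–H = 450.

Let D be the C–H bond energy.
Σ(broken) = 2×827 + 4×D + 5×478 = 4044 + 4D
Σ(formed) = 8×776 + 4×450 = 8008
ΔH = Σ(broken) − Σ(formed) = (4044 + 4D) − (8008) = −3964 + 4D
Setting this equal to −2280 kJ gives 4D = 1684, so D = 421 kJ/mol.

D(C–H) ≈ 421 kJ/mol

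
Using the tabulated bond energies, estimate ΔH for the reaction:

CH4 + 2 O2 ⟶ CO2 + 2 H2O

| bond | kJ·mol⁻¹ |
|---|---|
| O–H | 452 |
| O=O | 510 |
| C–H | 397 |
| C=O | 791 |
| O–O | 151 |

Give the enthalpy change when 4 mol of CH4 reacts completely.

Bonds broken (reactants):
  C–H: 4 × 397 = 1588
  O=O: 2 × 510 = 1020
  Σ(broken) = 2608 kJ
Bonds formed (products):
  C=O: 2 × 791 = 1582
  O–H: 4 × 452 = 1808
  Σ(formed) = 3390 kJ
ΔH = Σ(broken) − Σ(formed) = 2608 − 3390 = −782 kJ
For 4× the reaction as written: 4 × (−782) = −3128 kJ

ΔH = −3128 kJ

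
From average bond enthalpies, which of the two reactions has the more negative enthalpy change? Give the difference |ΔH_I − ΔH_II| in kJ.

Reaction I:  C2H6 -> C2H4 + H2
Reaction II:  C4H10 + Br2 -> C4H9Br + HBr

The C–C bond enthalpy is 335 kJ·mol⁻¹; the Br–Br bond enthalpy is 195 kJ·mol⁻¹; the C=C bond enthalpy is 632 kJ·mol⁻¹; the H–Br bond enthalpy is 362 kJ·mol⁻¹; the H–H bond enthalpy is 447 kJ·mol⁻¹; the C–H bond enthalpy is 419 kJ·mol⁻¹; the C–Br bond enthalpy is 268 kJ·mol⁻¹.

Reaction I:
  Bonds broken (reactants):
    C–C: 1 × 335 = 335
    C–H: 6 × 419 = 2514
    Σ(broken) = 2849 kJ
  Bonds formed (products):
    C–H: 4 × 419 = 1676
    C=C: 1 × 632 = 632
    H–H: 1 × 447 = 447
    Σ(formed) = 2755 kJ
  ΔH_I = 2849 − 2755 = +94 kJ
Reaction II:
  Bonds broken (reactants):
    Br–Br: 1 × 195 = 195
    C–C: 3 × 335 = 1005
    C–H: 10 × 419 = 4190
    Σ(broken) = 5390 kJ
  Bonds formed (products):
    C–Br: 1 × 268 = 268
    C–C: 3 × 335 = 1005
    C–H: 9 × 419 = 3771
    H–Br: 1 × 362 = 362
    Σ(formed) = 5406 kJ
  ΔH_II = 5390 − 5406 = −16 kJ
ΔH_I − ΔH_II = +110 kJ, so reaction II has the more negative ΔH; |ΔH_I − ΔH_II| = 110 kJ.

Reaction II, by 110 kJ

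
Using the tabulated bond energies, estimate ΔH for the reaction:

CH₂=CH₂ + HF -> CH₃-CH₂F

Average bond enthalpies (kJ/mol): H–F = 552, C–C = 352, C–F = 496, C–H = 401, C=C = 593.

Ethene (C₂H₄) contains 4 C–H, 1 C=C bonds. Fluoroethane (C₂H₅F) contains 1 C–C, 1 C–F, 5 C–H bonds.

ΔH ≈ −104 kJ

Bonds broken (reactants):
  C–H: 4 × 401 = 1604
  C=C: 1 × 593 = 593
  H–F: 1 × 552 = 552
  Σ(broken) = 2749 kJ
Bonds formed (products):
  C–C: 1 × 352 = 352
  C–F: 1 × 496 = 496
  C–H: 5 × 401 = 2005
  Σ(formed) = 2853 kJ
ΔH = Σ(broken) − Σ(formed) = 2749 − 2853 = −104 kJ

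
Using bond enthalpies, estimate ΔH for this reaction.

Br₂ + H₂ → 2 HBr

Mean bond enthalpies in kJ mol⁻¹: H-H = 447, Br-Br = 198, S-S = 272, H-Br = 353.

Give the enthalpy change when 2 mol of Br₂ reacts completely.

ΔH = −122 kJ

Bonds broken (reactants):
  Br-Br: 1 × 198 = 198
  H-H: 1 × 447 = 447
  Σ(broken) = 645 kJ
Bonds formed (products):
  H-Br: 2 × 353 = 706
  Σ(formed) = 706 kJ
ΔH = Σ(broken) − Σ(formed) = 645 − 706 = −61 kJ
For 2× the reaction as written: 2 × (−61) = −122 kJ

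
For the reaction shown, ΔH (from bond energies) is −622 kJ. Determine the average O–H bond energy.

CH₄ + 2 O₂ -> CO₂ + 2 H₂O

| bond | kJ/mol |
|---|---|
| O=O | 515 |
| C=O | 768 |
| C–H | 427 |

D(O–H) ≈ 456 kJ/mol

Let D be the O–H bond energy.
Σ(broken) = 4×427 + 2×515 = 2738
Σ(formed) = 2×768 + 4×D = 1536 + 4D
ΔH = Σ(broken) − Σ(formed) = (2738) − (1536 + 4D) = +1202 − 4D
Setting this equal to −622 kJ gives 4D = 1824, so D = 456 kJ/mol.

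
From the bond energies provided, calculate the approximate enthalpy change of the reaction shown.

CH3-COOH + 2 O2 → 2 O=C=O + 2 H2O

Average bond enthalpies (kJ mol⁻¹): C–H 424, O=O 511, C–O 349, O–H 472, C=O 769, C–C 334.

Bonds broken (reactants):
  C–C: 1 × 334 = 334
  C–H: 3 × 424 = 1272
  C–O: 1 × 349 = 349
  C=O: 1 × 769 = 769
  O–H: 1 × 472 = 472
  O=O: 2 × 511 = 1022
  Σ(broken) = 4218 kJ
Bonds formed (products):
  C=O: 4 × 769 = 3076
  O–H: 4 × 472 = 1888
  Σ(formed) = 4964 kJ
ΔH = Σ(broken) − Σ(formed) = 4218 − 4964 = −746 kJ

ΔH ≈ −746 kJ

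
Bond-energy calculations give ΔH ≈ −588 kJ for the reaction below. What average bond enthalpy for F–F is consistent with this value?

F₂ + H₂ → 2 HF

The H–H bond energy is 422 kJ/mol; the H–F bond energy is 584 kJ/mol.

D(F–F) ≈ 158 kJ/mol

Let D be the F–F bond energy.
Σ(broken) = 1×D + 1×422 = 422 + D
Σ(formed) = 2×584 = 1168
ΔH = Σ(broken) − Σ(formed) = (422 + D) − (1168) = −746 + D
Setting this equal to −588 kJ gives D = 158 kJ/mol.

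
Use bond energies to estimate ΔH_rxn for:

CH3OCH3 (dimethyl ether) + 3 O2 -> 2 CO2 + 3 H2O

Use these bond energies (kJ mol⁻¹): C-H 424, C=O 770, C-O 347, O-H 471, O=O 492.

Bonds broken (reactants):
  C-H: 6 × 424 = 2544
  C-O: 2 × 347 = 694
  O=O: 3 × 492 = 1476
  Σ(broken) = 4714 kJ
Bonds formed (products):
  C=O: 4 × 770 = 3080
  O-H: 6 × 471 = 2826
  Σ(formed) = 5906 kJ
ΔH = Σ(broken) − Σ(formed) = 4714 − 5906 = −1192 kJ

ΔH ≈ −1192 kJ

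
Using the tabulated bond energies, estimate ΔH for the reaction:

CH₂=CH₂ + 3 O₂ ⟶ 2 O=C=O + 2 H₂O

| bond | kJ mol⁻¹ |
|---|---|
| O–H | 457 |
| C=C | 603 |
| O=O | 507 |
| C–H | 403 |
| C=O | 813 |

Bonds broken (reactants):
  C–H: 4 × 403 = 1612
  C=C: 1 × 603 = 603
  O=O: 3 × 507 = 1521
  Σ(broken) = 3736 kJ
Bonds formed (products):
  C=O: 4 × 813 = 3252
  O–H: 4 × 457 = 1828
  Σ(formed) = 5080 kJ
ΔH = Σ(broken) − Σ(formed) = 3736 − 5080 = −1344 kJ

ΔH ≈ −1344 kJ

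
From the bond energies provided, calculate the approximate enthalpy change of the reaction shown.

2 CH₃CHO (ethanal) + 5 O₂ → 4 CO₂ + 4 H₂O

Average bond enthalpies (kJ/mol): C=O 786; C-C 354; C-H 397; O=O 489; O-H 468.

Bonds broken (reactants):
  C-C: 2 × 354 = 708
  C-H: 8 × 397 = 3176
  C=O: 2 × 786 = 1572
  O=O: 5 × 489 = 2445
  Σ(broken) = 7901 kJ
Bonds formed (products):
  C=O: 8 × 786 = 6288
  O-H: 8 × 468 = 3744
  Σ(formed) = 10032 kJ
ΔH = Σ(broken) − Σ(formed) = 7901 − 10032 = −2131 kJ

ΔH ≈ −2131 kJ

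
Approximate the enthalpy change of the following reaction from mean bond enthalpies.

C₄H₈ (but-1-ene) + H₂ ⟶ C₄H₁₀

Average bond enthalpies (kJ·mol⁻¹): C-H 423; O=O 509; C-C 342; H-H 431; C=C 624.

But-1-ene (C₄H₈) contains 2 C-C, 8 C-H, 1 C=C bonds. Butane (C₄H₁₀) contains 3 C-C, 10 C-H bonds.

Bonds broken (reactants):
  C-C: 2 × 342 = 684
  C-H: 8 × 423 = 3384
  C=C: 1 × 624 = 624
  H-H: 1 × 431 = 431
  Σ(broken) = 5123 kJ
Bonds formed (products):
  C-C: 3 × 342 = 1026
  C-H: 10 × 423 = 4230
  Σ(formed) = 5256 kJ
ΔH = Σ(broken) − Σ(formed) = 5123 − 5256 = −133 kJ

ΔH ≈ −133 kJ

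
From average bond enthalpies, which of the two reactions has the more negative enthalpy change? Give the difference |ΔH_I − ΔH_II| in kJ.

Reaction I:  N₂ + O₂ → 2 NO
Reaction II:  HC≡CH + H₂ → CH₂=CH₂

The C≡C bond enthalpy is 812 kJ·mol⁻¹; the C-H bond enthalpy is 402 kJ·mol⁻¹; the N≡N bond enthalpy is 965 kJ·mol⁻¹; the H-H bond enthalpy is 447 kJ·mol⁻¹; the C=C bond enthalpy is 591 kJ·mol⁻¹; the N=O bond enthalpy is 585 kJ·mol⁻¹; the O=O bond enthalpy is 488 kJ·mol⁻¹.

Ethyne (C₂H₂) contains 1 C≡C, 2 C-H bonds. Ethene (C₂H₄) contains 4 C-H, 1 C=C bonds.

Reaction I:
  Bonds broken (reactants):
    N≡N: 1 × 965 = 965
    O=O: 1 × 488 = 488
    Σ(broken) = 1453 kJ
  Bonds formed (products):
    N=O: 2 × 585 = 1170
    Σ(formed) = 1170 kJ
  ΔH_I = 1453 − 1170 = +283 kJ
Reaction II:
  Bonds broken (reactants):
    C≡C: 1 × 812 = 812
    C-H: 2 × 402 = 804
    H-H: 1 × 447 = 447
    Σ(broken) = 2063 kJ
  Bonds formed (products):
    C-H: 4 × 402 = 1608
    C=C: 1 × 591 = 591
    Σ(formed) = 2199 kJ
  ΔH_II = 2063 − 2199 = −136 kJ
ΔH_I − ΔH_II = +419 kJ, so reaction II has the more negative ΔH; |ΔH_I − ΔH_II| = 419 kJ.

Reaction II, by 419 kJ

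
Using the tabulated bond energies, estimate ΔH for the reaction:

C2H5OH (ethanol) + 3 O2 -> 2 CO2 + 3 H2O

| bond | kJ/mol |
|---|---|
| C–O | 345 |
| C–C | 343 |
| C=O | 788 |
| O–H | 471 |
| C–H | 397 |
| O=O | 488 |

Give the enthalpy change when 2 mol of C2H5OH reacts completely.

Bonds broken (reactants):
  C–C: 1 × 343 = 343
  C–H: 5 × 397 = 1985
  C–O: 1 × 345 = 345
  O–H: 1 × 471 = 471
  O=O: 3 × 488 = 1464
  Σ(broken) = 4608 kJ
Bonds formed (products):
  C=O: 4 × 788 = 3152
  O–H: 6 × 471 = 2826
  Σ(formed) = 5978 kJ
ΔH = Σ(broken) − Σ(formed) = 4608 − 5978 = −1370 kJ
For 2× the reaction as written: 2 × (−1370) = −2740 kJ

ΔH = −2740 kJ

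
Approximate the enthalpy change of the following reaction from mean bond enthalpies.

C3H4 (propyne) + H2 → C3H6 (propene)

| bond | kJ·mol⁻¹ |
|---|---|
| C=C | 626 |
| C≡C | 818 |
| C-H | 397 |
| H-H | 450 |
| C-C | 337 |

Bonds broken (reactants):
  C≡C: 1 × 818 = 818
  C-C: 1 × 337 = 337
  C-H: 4 × 397 = 1588
  H-H: 1 × 450 = 450
  Σ(broken) = 3193 kJ
Bonds formed (products):
  C-C: 1 × 337 = 337
  C-H: 6 × 397 = 2382
  C=C: 1 × 626 = 626
  Σ(formed) = 3345 kJ
ΔH = Σ(broken) − Σ(formed) = 3193 − 3345 = −152 kJ

ΔH ≈ −152 kJ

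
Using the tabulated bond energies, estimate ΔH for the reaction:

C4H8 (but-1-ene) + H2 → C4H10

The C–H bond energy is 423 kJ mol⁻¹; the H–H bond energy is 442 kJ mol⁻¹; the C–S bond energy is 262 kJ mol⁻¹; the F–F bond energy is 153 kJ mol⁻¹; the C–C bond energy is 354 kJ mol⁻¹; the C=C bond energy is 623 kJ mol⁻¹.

ΔH ≈ −135 kJ

Bonds broken (reactants):
  C–C: 2 × 354 = 708
  C–H: 8 × 423 = 3384
  C=C: 1 × 623 = 623
  H–H: 1 × 442 = 442
  Σ(broken) = 5157 kJ
Bonds formed (products):
  C–C: 3 × 354 = 1062
  C–H: 10 × 423 = 4230
  Σ(formed) = 5292 kJ
ΔH = Σ(broken) − Σ(formed) = 5157 − 5292 = −135 kJ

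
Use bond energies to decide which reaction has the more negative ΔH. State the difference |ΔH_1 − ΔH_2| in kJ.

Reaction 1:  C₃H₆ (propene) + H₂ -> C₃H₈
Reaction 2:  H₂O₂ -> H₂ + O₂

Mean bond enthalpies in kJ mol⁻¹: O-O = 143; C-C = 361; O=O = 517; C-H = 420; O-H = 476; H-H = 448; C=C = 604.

Reaction 1, by 279 kJ

Reaction 1:
  Bonds broken (reactants):
    C-C: 1 × 361 = 361
    C-H: 6 × 420 = 2520
    C=C: 1 × 604 = 604
    H-H: 1 × 448 = 448
    Σ(broken) = 3933 kJ
  Bonds formed (products):
    C-C: 2 × 361 = 722
    C-H: 8 × 420 = 3360
    Σ(formed) = 4082 kJ
  ΔH_1 = 3933 − 4082 = −149 kJ
Reaction 2:
  Bonds broken (reactants):
    O-H: 2 × 476 = 952
    O-O: 1 × 143 = 143
    Σ(broken) = 1095 kJ
  Bonds formed (products):
    H-H: 1 × 448 = 448
    O=O: 1 × 517 = 517
    Σ(formed) = 965 kJ
  ΔH_2 = 1095 − 965 = +130 kJ
ΔH_1 − ΔH_2 = −279 kJ, so reaction 1 has the more negative ΔH; |ΔH_1 − ΔH_2| = 279 kJ.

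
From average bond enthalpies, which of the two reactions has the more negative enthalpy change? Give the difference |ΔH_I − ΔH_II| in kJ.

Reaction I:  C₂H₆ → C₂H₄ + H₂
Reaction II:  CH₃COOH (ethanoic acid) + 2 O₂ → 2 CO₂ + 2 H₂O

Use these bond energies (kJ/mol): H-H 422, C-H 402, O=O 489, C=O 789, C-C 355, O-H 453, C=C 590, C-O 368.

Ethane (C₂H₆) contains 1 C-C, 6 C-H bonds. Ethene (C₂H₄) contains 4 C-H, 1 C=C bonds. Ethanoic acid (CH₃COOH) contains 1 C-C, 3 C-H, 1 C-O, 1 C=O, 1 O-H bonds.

Reaction II, by 966 kJ

Reaction I:
  Bonds broken (reactants):
    C-C: 1 × 355 = 355
    C-H: 6 × 402 = 2412
    Σ(broken) = 2767 kJ
  Bonds formed (products):
    C-H: 4 × 402 = 1608
    C=C: 1 × 590 = 590
    H-H: 1 × 422 = 422
    Σ(formed) = 2620 kJ
  ΔH_I = 2767 − 2620 = +147 kJ
Reaction II:
  Bonds broken (reactants):
    C-C: 1 × 355 = 355
    C-H: 3 × 402 = 1206
    C-O: 1 × 368 = 368
    C=O: 1 × 789 = 789
    O-H: 1 × 453 = 453
    O=O: 2 × 489 = 978
    Σ(broken) = 4149 kJ
  Bonds formed (products):
    C=O: 4 × 789 = 3156
    O-H: 4 × 453 = 1812
    Σ(formed) = 4968 kJ
  ΔH_II = 4149 − 4968 = −819 kJ
ΔH_I − ΔH_II = +966 kJ, so reaction II has the more negative ΔH; |ΔH_I − ΔH_II| = 966 kJ.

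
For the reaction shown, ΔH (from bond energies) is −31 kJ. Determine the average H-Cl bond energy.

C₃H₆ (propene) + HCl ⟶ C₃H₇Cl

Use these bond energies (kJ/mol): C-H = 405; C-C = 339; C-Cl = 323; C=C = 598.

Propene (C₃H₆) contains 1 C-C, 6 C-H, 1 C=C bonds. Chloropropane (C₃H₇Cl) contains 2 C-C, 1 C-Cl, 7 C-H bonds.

D(H-Cl) ≈ 438 kJ/mol

Let D be the H-Cl bond energy.
Σ(broken) = 1×339 + 6×405 + 1×598 + 1×D = 3367 + D
Σ(formed) = 2×339 + 1×323 + 7×405 = 3836
ΔH = Σ(broken) − Σ(formed) = (3367 + D) − (3836) = −469 + D
Setting this equal to −31 kJ gives D = 438 kJ/mol.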